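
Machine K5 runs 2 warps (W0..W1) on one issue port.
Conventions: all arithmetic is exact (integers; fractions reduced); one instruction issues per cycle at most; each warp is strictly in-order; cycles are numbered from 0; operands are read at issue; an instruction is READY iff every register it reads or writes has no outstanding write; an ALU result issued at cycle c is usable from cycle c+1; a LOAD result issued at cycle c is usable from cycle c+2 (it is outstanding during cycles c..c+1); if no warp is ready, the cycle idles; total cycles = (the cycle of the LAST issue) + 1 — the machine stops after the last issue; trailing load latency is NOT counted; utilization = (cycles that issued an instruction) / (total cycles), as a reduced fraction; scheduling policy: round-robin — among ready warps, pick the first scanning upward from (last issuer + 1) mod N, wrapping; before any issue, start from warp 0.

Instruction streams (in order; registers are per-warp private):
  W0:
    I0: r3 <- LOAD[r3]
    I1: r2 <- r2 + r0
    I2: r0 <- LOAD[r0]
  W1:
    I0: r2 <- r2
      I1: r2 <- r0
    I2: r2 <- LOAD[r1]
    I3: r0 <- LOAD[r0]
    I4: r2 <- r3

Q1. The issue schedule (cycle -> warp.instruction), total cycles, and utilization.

cycle 0: W0.I0
cycle 1: W1.I0
cycle 2: W0.I1
cycle 3: W1.I1
cycle 4: W0.I2
cycle 5: W1.I2
cycle 6: W1.I3
cycle 7: W1.I4

Answer: 8 cycles, utilization 1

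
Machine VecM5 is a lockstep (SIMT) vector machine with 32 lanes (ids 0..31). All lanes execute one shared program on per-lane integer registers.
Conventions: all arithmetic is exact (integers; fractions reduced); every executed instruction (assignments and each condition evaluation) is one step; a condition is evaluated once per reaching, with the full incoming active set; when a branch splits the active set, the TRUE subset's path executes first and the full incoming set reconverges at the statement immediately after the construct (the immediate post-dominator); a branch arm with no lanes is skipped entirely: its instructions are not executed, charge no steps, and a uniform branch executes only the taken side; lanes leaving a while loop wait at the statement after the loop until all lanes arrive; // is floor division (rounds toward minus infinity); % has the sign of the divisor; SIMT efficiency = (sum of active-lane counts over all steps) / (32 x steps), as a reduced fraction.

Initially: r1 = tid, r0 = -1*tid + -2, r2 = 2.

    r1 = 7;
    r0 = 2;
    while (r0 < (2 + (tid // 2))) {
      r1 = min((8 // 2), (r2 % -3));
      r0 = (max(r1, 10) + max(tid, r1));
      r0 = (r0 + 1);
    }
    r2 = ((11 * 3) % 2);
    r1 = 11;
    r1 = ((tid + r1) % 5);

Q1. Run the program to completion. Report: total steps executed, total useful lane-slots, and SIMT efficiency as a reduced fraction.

Answer: 10 steps, 312 useful, 39/40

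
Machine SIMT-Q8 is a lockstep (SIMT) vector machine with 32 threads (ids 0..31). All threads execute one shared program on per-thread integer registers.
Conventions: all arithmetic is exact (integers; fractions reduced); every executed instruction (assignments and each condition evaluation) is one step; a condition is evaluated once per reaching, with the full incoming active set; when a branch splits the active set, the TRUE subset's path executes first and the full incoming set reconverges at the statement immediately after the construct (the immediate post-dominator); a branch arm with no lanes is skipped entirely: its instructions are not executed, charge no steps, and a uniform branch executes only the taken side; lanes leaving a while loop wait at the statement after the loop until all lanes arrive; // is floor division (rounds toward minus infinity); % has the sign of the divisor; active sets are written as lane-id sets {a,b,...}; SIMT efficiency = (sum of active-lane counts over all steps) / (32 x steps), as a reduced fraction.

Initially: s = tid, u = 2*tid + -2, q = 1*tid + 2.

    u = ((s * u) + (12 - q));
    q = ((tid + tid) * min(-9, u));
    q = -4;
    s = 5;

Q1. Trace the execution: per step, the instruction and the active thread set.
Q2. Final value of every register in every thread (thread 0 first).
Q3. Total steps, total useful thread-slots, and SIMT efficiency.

step 0: u <- ((s * u) + (12 - q))    {0,1,2,3,4,5,6,7,8,9,10,11,12,13,14,15,16,17,18,19,20,21,22,23,24,25,26,27,28,29,30,31}
step 1: q <- ((tid + tid) * min(-9, u)) {0,1,2,3,4,5,6,7,8,9,10,11,12,13,14,15,16,17,18,19,20,21,22,23,24,25,26,27,28,29,30,31}
step 2: q <- -4                      {0,1,2,3,4,5,6,7,8,9,10,11,12,13,14,15,16,17,18,19,20,21,22,23,24,25,26,27,28,29,30,31}
step 3: s <- 5                       {0,1,2,3,4,5,6,7,8,9,10,11,12,13,14,15,16,17,18,19,20,21,22,23,24,25,26,27,28,29,30,31}

Answer: 4 steps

s: 5,5,5,5,5,5,5,5,5,5,5,5,5,5,5,5,5,5,5,5,5,5,5,5,5,5,5,5,5,5,5,5
u: 10,9,12,19,30,45,64,87,114,145,180,219,262,309,360,415,474,537,604,675,750,829,912,999,1090,1185,1284,1387,1494,1605,1720,1839
q: -4,-4,-4,-4,-4,-4,-4,-4,-4,-4,-4,-4,-4,-4,-4,-4,-4,-4,-4,-4,-4,-4,-4,-4,-4,-4,-4,-4,-4,-4,-4,-4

steps = 4; useful = 128; efficiency = 128/128 = 1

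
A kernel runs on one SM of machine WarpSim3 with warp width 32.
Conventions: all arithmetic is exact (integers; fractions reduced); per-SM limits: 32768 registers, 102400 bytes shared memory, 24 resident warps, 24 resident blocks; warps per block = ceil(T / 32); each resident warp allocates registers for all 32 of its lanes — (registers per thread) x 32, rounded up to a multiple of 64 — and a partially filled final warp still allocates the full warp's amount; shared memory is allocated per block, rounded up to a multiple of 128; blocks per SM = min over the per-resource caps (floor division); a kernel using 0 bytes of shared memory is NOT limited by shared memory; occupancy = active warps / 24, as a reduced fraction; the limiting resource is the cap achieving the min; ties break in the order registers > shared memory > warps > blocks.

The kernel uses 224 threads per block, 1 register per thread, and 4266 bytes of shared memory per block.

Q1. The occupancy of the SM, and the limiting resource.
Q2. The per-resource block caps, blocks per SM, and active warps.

Answer: occupancy 7/8, limited by warps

registers: 73 blocks
shared memory: 23 blocks
warps: 3 blocks
blocks: 24 blocks

Answer: 3 blocks, 21 active warps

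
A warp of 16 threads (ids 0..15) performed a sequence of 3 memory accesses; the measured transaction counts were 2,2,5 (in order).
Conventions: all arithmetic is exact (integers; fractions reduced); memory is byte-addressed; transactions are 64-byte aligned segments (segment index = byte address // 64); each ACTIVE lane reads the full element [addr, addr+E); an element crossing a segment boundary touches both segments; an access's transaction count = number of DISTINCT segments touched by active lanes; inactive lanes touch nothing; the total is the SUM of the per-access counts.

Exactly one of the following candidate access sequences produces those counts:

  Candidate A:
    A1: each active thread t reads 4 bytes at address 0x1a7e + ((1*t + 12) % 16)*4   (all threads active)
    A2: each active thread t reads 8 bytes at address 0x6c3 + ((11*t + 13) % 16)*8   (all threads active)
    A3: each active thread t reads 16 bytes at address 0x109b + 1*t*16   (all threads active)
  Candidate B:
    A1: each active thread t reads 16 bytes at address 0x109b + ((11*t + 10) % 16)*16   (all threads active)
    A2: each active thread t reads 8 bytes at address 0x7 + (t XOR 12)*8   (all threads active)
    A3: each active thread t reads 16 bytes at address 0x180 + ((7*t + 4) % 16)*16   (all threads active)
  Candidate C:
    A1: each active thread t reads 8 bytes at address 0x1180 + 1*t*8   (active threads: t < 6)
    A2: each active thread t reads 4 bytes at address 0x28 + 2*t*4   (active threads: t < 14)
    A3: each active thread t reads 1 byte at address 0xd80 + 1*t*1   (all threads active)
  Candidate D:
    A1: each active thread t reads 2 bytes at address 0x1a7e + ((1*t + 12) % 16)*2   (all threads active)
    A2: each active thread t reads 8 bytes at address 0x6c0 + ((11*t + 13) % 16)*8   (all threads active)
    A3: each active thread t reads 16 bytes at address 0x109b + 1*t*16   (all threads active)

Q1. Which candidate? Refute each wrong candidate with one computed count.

A: A2 gives 3 transactions, not 2
B: A1 gives 5 transactions, not 2
C: A1 gives 1 transaction, not 2
D: all counts match (2,2,5)

Answer: D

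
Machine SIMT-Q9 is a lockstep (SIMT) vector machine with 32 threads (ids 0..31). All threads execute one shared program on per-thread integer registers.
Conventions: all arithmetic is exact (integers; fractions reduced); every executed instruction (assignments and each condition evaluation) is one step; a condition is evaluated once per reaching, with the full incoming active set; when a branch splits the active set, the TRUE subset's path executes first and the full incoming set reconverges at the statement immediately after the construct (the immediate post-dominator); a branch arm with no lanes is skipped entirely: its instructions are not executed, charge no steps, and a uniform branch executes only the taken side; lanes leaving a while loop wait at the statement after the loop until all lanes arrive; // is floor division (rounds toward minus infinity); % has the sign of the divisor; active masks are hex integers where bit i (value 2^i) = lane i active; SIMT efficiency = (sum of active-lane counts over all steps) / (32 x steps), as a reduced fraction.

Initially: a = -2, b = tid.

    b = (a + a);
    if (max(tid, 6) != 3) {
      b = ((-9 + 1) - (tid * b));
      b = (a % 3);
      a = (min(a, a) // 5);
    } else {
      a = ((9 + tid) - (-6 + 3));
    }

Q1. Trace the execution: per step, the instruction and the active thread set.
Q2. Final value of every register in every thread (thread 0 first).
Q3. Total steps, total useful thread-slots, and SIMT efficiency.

step 0: b <- (a + a)                 0xffffffff
step 1: eval (max(tid, 6) != 3)      0xffffffff
step 2: b <- ((-9 + 1) - (tid * b))  0xffffffff
step 3: b <- (a % 3)                 0xffffffff
step 4: a <- (min(a, a) // 5)        0xffffffff

Answer: 5 steps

a: -1,-1,-1,-1,-1,-1,-1,-1,-1,-1,-1,-1,-1,-1,-1,-1,-1,-1,-1,-1,-1,-1,-1,-1,-1,-1,-1,-1,-1,-1,-1,-1
b: 1,1,1,1,1,1,1,1,1,1,1,1,1,1,1,1,1,1,1,1,1,1,1,1,1,1,1,1,1,1,1,1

steps = 5; useful = 160; efficiency = 160/160 = 1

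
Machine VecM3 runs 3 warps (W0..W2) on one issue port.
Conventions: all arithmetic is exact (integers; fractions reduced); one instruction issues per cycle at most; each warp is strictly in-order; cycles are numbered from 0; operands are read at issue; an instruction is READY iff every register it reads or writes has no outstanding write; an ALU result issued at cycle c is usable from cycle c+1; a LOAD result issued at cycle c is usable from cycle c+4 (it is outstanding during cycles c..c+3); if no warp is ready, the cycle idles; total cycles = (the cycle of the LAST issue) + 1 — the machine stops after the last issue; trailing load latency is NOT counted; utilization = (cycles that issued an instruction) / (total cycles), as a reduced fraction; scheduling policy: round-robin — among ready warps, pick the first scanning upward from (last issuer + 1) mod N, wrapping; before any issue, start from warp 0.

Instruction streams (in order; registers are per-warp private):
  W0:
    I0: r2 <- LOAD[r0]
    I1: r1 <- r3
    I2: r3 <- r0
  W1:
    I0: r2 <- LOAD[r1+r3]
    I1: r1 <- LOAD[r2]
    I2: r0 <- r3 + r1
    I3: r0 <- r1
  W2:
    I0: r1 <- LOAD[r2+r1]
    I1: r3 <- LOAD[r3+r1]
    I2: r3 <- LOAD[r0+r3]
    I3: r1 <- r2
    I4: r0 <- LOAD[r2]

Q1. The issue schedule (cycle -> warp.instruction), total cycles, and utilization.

cycle 0: W0.I0
cycle 1: W1.I0
cycle 2: W2.I0
cycle 3: W0.I1
cycle 4: W0.I2
cycle 5: W1.I1
cycle 6: W2.I1
cycle 7: idle
cycle 8: idle
cycle 9: W1.I2
cycle 10: W2.I2
cycle 11: W1.I3
cycle 12: W2.I3
cycle 13: W2.I4

Answer: 14 cycles, utilization 6/7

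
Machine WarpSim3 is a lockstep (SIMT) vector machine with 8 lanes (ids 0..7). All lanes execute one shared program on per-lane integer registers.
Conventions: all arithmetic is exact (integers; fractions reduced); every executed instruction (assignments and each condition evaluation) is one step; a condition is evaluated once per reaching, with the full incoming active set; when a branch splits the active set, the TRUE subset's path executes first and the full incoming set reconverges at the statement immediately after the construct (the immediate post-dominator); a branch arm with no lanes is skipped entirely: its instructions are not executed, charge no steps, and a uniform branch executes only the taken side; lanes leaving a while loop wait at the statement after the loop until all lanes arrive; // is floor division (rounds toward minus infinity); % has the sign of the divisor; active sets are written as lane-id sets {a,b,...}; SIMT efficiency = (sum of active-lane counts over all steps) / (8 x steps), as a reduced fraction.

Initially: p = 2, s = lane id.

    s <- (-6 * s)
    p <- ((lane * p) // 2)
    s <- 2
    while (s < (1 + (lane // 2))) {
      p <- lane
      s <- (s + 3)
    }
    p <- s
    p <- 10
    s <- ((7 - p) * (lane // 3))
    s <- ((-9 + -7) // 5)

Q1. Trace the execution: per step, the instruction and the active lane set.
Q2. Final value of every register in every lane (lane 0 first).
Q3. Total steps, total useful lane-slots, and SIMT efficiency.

step 0: s <- (-6 * s)                {0,1,2,3,4,5,6,7}
step 1: p <- ((lane * p) // 2)       {0,1,2,3,4,5,6,7}
step 2: s <- 2                       {0,1,2,3,4,5,6,7}
step 3: eval (s < (1 + (lane // 2))) {0,1,2,3,4,5,6,7}
step 4: p <- lane                    {4,5,6,7}
step 5: s <- (s + 3)                 {4,5,6,7}
step 6: eval (s < (1 + (lane // 2))) {4,5,6,7}
step 7: p <- s                       {0,1,2,3,4,5,6,7}
step 8: p <- 10                      {0,1,2,3,4,5,6,7}
step 9: s <- ((7 - p) * (lane // 3)) {0,1,2,3,4,5,6,7}
step 10: s <- ((-9 + -7) // 5)        {0,1,2,3,4,5,6,7}

Answer: 11 steps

p: 10,10,10,10,10,10,10,10
s: -4,-4,-4,-4,-4,-4,-4,-4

steps = 11; useful = 76; efficiency = 76/88 = 19/22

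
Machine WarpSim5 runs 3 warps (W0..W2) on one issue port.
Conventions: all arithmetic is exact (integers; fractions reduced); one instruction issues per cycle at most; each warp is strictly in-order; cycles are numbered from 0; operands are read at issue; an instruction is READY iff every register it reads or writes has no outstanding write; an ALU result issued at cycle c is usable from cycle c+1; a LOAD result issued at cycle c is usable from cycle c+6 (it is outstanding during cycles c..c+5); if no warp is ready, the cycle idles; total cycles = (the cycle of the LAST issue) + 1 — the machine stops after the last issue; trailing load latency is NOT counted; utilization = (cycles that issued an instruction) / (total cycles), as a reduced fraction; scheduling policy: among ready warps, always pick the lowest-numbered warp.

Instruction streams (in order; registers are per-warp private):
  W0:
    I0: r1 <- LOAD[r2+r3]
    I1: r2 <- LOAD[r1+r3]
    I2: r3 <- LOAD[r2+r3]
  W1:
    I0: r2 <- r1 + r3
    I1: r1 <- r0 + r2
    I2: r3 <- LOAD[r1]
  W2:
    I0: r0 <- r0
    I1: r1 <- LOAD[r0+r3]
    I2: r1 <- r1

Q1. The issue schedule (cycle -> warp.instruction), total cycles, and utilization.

cycle 0: W0.I0
cycle 1: W1.I0
cycle 2: W1.I1
cycle 3: W1.I2
cycle 4: W2.I0
cycle 5: W2.I1
cycle 6: W0.I1
cycle 7: idle
cycle 8: idle
cycle 9: idle
cycle 10: idle
cycle 11: W2.I2
cycle 12: W0.I2

Answer: 13 cycles, utilization 9/13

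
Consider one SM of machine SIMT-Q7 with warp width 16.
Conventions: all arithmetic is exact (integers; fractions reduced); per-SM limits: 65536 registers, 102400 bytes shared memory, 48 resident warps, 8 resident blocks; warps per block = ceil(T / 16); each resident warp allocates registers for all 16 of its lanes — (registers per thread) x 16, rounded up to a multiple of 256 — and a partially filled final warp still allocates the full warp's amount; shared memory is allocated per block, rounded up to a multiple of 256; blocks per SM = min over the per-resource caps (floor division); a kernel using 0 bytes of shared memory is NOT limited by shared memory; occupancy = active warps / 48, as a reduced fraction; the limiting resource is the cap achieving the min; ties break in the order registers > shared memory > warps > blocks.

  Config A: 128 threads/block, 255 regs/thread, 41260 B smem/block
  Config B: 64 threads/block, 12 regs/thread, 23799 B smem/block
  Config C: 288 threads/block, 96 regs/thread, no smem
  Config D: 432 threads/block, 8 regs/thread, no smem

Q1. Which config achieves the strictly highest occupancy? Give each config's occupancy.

occupancies: A 1/3, B 1/3, C 3/4, D 9/16

Answer: C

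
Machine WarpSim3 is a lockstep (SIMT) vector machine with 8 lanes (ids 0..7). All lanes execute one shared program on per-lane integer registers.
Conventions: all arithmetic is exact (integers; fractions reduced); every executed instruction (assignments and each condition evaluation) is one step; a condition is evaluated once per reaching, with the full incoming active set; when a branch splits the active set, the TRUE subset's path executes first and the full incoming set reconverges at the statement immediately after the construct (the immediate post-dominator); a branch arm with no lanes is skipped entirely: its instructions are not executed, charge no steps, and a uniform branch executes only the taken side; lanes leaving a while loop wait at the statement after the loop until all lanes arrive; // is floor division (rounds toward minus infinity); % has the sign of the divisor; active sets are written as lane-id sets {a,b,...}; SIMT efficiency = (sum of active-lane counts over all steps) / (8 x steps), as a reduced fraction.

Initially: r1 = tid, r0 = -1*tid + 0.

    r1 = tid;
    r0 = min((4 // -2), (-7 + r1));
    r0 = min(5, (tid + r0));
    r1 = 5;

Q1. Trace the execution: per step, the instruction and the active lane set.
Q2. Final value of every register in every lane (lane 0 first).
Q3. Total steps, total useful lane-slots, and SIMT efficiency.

step 0: r1 <- tid                    {0,1,2,3,4,5,6,7}
step 1: r0 <- min((4 // -2), (-7 + r1)) {0,1,2,3,4,5,6,7}
step 2: r0 <- min(5, (tid + r0))     {0,1,2,3,4,5,6,7}
step 3: r1 <- 5                      {0,1,2,3,4,5,6,7}

Answer: 4 steps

r1: 5,5,5,5,5,5,5,5
r0: -7,-5,-3,-1,1,3,4,5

steps = 4; useful = 32; efficiency = 32/32 = 1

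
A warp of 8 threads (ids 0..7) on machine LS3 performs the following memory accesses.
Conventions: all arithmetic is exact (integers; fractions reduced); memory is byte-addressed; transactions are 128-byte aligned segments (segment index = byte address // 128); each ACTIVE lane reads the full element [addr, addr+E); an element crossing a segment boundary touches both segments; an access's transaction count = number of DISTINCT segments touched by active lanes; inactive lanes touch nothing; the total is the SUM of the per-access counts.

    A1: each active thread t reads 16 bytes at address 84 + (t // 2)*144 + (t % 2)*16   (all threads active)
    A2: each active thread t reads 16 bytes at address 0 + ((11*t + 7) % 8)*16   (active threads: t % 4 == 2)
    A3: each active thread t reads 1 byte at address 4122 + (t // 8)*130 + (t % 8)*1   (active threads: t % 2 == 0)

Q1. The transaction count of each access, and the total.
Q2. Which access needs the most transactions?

A1: 5 transactions
A2: 1 transaction
A3: 1 transaction

Answer: 5,1,1; total 7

Answer: A1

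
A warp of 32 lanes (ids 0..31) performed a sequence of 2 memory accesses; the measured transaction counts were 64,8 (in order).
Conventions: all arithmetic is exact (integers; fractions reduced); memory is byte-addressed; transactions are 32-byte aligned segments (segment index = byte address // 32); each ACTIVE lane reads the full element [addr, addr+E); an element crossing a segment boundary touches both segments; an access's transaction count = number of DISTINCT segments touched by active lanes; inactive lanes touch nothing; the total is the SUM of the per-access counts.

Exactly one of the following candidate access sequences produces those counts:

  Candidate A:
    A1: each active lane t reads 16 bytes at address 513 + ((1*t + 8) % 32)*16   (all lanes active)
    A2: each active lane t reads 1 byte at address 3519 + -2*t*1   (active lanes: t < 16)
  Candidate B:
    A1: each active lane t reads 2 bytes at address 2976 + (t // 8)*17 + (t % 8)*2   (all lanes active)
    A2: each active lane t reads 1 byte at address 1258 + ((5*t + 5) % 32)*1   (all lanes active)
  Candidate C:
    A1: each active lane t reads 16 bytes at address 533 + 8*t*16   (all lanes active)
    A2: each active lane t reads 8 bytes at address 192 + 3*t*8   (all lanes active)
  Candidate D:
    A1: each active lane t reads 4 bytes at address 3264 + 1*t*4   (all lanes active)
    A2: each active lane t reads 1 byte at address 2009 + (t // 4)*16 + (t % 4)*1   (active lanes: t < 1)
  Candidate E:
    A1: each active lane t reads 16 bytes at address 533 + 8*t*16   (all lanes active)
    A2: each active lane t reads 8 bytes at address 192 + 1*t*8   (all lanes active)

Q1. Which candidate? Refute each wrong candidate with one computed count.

A: A1 gives 17 transactions, not 64
B: A1 gives 3 transactions, not 64
C: A2 gives 24 transactions, not 8
D: A1 gives 4 transactions, not 64
E: all counts match (64,8)

Answer: E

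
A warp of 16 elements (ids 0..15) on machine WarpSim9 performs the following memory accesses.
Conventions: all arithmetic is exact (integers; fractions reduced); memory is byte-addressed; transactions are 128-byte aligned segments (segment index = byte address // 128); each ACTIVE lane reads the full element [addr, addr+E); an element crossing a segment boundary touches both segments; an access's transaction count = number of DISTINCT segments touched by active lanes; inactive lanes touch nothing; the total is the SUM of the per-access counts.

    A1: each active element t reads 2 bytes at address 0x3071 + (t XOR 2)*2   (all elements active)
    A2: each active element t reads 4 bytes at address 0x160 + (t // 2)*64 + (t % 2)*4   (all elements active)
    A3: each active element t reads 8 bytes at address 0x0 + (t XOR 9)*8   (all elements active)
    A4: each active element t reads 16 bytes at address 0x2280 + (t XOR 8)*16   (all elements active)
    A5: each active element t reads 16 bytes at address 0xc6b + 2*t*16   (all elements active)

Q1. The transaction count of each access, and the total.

A1: 2 transactions
A2: 5 transactions
A3: 1 transaction
A4: 2 transactions
A5: 5 transactions

Answer: 2,5,1,2,5; total 15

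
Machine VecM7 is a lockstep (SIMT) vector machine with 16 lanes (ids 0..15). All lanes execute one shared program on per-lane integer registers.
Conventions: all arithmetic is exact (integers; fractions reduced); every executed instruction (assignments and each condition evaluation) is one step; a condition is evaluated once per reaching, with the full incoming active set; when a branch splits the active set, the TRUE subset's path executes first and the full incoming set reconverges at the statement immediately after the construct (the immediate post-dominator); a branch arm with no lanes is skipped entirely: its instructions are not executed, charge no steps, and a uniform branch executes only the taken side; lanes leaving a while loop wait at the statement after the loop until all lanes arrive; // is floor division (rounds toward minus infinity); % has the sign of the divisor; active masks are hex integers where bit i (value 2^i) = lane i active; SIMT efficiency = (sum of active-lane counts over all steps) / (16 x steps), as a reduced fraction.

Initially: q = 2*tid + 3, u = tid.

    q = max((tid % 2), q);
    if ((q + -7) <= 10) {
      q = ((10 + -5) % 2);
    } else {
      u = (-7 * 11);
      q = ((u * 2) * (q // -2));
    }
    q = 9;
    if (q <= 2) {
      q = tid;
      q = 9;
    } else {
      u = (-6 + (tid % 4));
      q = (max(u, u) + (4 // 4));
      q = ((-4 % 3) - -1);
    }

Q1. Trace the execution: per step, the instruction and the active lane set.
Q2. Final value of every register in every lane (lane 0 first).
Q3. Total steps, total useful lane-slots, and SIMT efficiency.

step 0: q <- max((tid % 2), q)       0xffff
step 1: eval ((q + -7) <= 10)        0xffff
step 2: q <- ((10 + -5) % 2)         0x00ff
step 3: u <- (-7 * 11)               0xff00
step 4: q <- ((u * 2) * (q // -2))   0xff00
step 5: q <- 9                       0xffff
step 6: eval (q <= 2)                0xffff
step 7: u <- (-6 + (tid % 4))        0xffff
step 8: q <- (max(u, u) + (4 // 4))  0xffff
step 9: q <- ((-4 % 3) - -1)         0xffff

Answer: 10 steps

q: 3,3,3,3,3,3,3,3,3,3,3,3,3,3,3,3
u: -6,-5,-4,-3,-6,-5,-4,-3,-6,-5,-4,-3,-6,-5,-4,-3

steps = 10; useful = 136; efficiency = 136/160 = 17/20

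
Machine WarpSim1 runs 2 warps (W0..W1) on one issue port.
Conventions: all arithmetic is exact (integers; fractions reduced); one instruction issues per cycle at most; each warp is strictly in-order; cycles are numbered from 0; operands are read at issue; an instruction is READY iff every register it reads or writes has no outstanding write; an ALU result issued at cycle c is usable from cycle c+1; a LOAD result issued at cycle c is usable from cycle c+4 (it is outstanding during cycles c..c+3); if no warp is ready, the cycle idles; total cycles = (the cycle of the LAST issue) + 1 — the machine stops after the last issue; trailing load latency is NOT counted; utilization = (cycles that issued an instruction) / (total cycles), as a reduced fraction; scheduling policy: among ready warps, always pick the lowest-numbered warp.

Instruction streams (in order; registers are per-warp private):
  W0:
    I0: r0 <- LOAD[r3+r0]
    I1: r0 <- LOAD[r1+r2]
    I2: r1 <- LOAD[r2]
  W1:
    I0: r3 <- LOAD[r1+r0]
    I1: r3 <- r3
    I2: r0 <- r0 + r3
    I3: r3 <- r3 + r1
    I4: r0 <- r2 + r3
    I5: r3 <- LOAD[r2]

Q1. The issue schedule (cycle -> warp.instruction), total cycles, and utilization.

cycle 0: W0.I0
cycle 1: W1.I0
cycle 2: idle
cycle 3: idle
cycle 4: W0.I1
cycle 5: W0.I2
cycle 6: W1.I1
cycle 7: W1.I2
cycle 8: W1.I3
cycle 9: W1.I4
cycle 10: W1.I5

Answer: 11 cycles, utilization 9/11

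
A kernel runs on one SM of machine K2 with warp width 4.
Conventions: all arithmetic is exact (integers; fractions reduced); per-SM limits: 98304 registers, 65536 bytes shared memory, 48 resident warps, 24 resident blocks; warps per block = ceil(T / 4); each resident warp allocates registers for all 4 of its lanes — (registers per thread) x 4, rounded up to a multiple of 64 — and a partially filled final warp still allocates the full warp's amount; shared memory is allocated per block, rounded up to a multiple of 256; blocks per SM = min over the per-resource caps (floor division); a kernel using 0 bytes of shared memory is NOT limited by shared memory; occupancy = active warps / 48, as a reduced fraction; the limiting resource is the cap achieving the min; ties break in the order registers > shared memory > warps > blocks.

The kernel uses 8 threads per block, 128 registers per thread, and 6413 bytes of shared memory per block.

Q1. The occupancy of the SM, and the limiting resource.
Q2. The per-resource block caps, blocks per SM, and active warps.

Answer: occupancy 3/8, limited by shared memory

registers: 96 blocks
shared memory: 9 blocks
warps: 24 blocks
blocks: 24 blocks

Answer: 9 blocks, 18 active warps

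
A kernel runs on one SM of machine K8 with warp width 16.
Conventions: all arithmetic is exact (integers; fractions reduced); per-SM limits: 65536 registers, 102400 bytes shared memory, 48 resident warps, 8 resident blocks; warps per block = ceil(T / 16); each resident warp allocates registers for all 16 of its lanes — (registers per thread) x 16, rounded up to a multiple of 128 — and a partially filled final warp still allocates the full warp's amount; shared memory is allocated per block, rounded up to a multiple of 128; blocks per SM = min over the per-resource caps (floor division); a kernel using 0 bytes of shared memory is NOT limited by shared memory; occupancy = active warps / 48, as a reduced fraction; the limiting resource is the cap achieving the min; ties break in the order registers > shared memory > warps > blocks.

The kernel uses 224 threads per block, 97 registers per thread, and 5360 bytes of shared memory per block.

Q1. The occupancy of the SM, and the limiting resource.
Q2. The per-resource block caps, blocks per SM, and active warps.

Answer: occupancy 7/12, limited by registers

registers: 2 blocks
shared memory: 19 blocks
warps: 3 blocks
blocks: 8 blocks

Answer: 2 blocks, 28 active warps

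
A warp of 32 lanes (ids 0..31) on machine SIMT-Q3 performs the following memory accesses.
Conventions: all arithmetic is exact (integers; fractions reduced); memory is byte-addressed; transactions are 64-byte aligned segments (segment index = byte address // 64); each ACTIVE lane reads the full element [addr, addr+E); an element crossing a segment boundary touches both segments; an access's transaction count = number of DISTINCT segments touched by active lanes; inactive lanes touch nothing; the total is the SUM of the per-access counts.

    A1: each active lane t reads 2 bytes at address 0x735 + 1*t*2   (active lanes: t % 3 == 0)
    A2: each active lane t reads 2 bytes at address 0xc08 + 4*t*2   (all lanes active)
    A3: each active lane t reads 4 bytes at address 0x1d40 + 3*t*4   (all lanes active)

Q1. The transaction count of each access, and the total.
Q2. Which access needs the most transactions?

A1: 2 transactions
A2: 5 transactions
A3: 6 transactions

Answer: 2,5,6; total 13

Answer: A3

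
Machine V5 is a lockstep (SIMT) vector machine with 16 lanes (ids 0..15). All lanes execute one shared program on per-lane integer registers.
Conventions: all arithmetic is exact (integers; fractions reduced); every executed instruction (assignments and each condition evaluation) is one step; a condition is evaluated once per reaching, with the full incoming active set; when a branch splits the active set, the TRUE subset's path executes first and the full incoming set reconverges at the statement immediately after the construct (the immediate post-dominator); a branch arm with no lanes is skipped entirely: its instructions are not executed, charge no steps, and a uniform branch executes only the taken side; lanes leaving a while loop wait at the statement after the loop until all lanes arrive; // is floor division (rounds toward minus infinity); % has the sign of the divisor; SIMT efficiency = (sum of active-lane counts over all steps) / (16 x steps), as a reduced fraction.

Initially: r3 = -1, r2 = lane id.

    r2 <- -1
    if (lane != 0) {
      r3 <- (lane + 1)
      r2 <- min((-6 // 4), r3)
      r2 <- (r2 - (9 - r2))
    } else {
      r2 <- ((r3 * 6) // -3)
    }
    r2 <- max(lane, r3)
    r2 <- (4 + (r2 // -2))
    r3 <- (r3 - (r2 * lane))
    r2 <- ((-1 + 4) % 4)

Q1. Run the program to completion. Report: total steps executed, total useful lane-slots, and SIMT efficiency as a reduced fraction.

Answer: 10 steps, 142 useful, 71/80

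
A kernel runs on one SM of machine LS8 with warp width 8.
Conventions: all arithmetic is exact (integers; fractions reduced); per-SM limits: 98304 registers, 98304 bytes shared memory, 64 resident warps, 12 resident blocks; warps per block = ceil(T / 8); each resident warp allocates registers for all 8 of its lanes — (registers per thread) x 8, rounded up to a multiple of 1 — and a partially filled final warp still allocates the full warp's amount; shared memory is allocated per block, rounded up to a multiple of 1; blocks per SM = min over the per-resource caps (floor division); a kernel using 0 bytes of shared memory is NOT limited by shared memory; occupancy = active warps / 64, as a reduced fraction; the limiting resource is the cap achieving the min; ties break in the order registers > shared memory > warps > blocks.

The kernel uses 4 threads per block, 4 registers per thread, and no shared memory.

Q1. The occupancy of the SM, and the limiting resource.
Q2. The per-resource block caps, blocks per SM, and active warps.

Answer: occupancy 3/16, limited by blocks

registers: 3072 blocks
shared memory: no limit (kernel uses none)
warps: 64 blocks
blocks: 12 blocks

Answer: 12 blocks, 12 active warps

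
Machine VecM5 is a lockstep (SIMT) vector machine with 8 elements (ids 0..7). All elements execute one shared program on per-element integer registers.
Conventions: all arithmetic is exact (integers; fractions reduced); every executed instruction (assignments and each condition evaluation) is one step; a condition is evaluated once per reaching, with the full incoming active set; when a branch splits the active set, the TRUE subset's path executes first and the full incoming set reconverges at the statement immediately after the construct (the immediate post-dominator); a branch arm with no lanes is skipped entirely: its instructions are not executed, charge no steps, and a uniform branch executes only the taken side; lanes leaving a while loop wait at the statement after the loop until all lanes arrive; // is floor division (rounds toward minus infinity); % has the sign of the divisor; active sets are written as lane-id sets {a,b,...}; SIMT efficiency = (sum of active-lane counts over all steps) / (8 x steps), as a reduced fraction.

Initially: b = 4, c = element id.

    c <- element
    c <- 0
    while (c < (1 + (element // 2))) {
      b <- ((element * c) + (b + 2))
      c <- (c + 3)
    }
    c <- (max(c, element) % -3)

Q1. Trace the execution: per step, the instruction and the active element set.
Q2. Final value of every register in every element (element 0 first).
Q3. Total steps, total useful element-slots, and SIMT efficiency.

step 0: c <- element                 {0,1,2,3,4,5,6,7}
step 1: c <- 0                       {0,1,2,3,4,5,6,7}
step 2: eval (c < (1 + (element // 2))) {0,1,2,3,4,5,6,7}
step 3: b <- ((element * c) + (b + 2)) {0,1,2,3,4,5,6,7}
step 4: c <- (c + 3)                 {0,1,2,3,4,5,6,7}
step 5: eval (c < (1 + (element // 2))) {0,1,2,3,4,5,6,7}
step 6: b <- ((element * c) + (b + 2)) {6,7}
step 7: c <- (c + 3)                 {6,7}
step 8: eval (c < (1 + (element // 2))) {6,7}
step 9: c <- (max(c, element) % -3)  {0,1,2,3,4,5,6,7}

Answer: 10 steps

b: 6,6,6,6,6,6,26,29
c: 0,0,0,0,-2,-1,0,-2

steps = 10; useful = 62; efficiency = 62/80 = 31/40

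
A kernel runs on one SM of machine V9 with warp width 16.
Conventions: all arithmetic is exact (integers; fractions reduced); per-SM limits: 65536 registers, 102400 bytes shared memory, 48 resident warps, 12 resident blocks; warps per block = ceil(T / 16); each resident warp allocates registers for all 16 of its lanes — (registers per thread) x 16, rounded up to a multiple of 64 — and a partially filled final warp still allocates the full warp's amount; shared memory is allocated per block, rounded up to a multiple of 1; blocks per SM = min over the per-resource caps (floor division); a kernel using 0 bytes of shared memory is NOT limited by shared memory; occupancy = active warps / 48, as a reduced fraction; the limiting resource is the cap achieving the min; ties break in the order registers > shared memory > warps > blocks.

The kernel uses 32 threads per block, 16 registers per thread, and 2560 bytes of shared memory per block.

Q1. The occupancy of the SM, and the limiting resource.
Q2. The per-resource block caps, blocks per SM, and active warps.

Answer: occupancy 1/2, limited by blocks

registers: 128 blocks
shared memory: 40 blocks
warps: 24 blocks
blocks: 12 blocks

Answer: 12 blocks, 24 active warps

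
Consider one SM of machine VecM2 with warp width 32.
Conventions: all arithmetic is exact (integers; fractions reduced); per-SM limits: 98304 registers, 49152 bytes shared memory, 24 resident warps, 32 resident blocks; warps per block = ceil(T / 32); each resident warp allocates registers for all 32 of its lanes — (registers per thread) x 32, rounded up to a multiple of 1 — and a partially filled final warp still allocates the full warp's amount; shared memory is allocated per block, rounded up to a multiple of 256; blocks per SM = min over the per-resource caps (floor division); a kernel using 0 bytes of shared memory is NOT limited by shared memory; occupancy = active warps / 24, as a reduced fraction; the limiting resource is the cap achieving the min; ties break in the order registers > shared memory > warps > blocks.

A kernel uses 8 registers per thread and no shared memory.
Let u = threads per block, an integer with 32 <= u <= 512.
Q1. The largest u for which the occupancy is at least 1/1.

Answer: u = 384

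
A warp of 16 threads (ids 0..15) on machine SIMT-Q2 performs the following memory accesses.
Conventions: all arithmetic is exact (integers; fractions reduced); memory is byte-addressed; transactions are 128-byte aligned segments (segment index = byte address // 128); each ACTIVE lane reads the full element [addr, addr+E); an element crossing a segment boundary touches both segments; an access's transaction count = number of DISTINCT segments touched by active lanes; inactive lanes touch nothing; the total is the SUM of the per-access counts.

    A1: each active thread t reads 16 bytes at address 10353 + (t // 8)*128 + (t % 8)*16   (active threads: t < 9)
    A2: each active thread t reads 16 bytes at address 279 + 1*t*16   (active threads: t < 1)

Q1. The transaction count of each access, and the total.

A1: 3 transactions
A2: 1 transaction

Answer: 3,1; total 4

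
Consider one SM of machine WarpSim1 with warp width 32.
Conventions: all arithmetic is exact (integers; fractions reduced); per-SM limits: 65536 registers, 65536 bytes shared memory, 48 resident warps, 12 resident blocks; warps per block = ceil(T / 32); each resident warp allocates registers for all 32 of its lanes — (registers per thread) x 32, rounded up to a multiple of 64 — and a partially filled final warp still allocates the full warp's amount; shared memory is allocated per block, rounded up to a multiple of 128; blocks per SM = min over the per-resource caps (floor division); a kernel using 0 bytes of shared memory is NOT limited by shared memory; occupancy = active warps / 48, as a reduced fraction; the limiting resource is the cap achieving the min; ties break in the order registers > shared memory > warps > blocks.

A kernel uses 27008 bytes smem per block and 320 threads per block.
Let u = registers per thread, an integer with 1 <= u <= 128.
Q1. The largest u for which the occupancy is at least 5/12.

Answer: u = 102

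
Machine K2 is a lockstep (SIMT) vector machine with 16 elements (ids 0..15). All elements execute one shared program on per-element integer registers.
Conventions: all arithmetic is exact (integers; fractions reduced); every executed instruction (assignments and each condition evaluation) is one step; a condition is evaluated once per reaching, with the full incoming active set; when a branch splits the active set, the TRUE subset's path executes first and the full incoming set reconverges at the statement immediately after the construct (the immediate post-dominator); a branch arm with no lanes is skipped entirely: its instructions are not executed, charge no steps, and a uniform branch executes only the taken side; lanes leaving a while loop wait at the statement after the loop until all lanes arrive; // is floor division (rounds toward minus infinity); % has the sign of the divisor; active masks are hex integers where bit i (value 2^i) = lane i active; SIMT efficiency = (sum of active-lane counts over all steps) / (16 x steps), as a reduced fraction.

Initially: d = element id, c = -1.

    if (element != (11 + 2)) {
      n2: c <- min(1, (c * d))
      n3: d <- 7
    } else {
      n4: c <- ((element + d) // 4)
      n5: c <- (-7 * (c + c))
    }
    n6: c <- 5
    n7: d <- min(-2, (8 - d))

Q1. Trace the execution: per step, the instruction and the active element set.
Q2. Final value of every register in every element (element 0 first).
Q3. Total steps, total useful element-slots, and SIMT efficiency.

step 0: eval (element != (11 + 2))   0xffff
step 1: c <- min(1, (c * d))         0xdfff
step 2: d <- 7                       0xdfff
step 3: c <- ((element + d) // 4)    0x2000
step 4: c <- (-7 * (c + c))          0x2000
step 5: c <- 5                       0xffff
step 6: d <- min(-2, (8 - d))        0xffff

Answer: 7 steps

d: -2,-2,-2,-2,-2,-2,-2,-2,-2,-2,-2,-2,-2,-5,-2,-2
c: 5,5,5,5,5,5,5,5,5,5,5,5,5,5,5,5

steps = 7; useful = 80; efficiency = 80/112 = 5/7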